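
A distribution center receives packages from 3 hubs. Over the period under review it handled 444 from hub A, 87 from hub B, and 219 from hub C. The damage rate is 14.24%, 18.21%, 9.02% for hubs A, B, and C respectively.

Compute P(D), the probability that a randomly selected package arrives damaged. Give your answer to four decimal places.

Total: 444 + 87 + 219 = 750.
P(A) = 444/750 = 0.592. P(B) = 87/750 = 0.116. P(C) = 219/750 = 0.292.
Summing over the partition,
P(D) = P(D|A)·P(A) + P(D|B)·P(B) + P(D|C)·P(C)
      = 0.1424·0.592 + 0.1821·0.116 + 0.0902·0.292
      = 0.0843008 + 0.0211236 + 0.0263384 = 0.1317628

0.1318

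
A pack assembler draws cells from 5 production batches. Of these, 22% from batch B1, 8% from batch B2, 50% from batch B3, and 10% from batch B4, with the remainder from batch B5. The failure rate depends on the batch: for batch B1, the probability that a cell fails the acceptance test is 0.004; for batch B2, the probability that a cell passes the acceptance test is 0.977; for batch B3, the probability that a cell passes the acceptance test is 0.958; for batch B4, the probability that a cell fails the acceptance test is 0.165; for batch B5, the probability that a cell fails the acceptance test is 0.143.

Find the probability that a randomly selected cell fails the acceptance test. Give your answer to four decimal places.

P(B5) = 1 − (0.22 + 0.08 + 0.5 + 0.1) = 0.1.
P(F|B2) = 1 − 0.977 = 0.023.
P(F|B3) = 1 − 0.958 = 0.042.
P(F) = P(F|B1)·P(B1) + P(F|B2)·P(B2) + P(F|B3)·P(B3) + P(F|B4)·P(B4) + P(F|B5)·P(B5)
      = 0.004·0.22 + 0.023·0.08 + 0.042·0.5 + 0.165·0.1 + 0.143·0.1
      = 0.00088 + 0.00184 + 0.021 + 0.0165 + 0.0143 = 0.05452

0.0545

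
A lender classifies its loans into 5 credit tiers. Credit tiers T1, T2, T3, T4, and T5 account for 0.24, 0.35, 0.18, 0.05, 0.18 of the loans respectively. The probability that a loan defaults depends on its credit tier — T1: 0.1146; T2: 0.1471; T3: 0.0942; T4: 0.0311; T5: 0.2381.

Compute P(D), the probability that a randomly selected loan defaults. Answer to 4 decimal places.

P(D) = P(D|T1)·P(T1) + P(D|T2)·P(T2) + P(D|T3)·P(T3) + P(D|T4)·P(T4) + P(D|T5)·P(T5)
      = 0.1146·0.24 + 0.1471·0.35 + 0.0942·0.18 + 0.0311·0.05 + 0.2381·0.18
      = 0.027504 + 0.051485 + 0.016956 + 0.001555 + 0.042858 = 0.140358

0.1404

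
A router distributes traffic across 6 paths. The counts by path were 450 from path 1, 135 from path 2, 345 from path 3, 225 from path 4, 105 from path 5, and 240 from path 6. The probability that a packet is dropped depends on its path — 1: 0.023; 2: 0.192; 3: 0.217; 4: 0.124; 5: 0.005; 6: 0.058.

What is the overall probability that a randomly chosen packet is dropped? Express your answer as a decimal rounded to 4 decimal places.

Total: 450 + 135 + 345 + 225 + 105 + 240 = 1500.
P(1) = 450/1500 = 0.3. P(2) = 135/1500 = 0.09. P(3) = 345/1500 = 0.23. P(4) = 225/1500 = 0.15. P(5) = 105/1500 = 0.07. P(6) = 240/1500 = 0.16.
By the law of total probability,
P(L) = P(L|1)·P(1) + P(L|2)·P(2) + P(L|3)·P(3) + P(L|4)·P(4) + P(L|5)·P(5) + P(L|6)·P(6)
      = 0.023·0.3 + 0.192·0.09 + 0.217·0.23 + 0.124·0.15 + 0.005·0.07 + 0.058·0.16
      = 0.0069 + 0.01728 + 0.04991 + 0.0186 + 0.00035 + 0.00928 = 0.10232

0.1023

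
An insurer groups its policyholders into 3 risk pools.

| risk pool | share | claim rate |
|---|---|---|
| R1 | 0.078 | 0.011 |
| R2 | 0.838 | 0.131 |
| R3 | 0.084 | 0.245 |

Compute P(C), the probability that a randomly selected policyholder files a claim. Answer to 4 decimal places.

P(C) = P(C|R1)·P(R1) + P(C|R2)·P(R2) + P(C|R3)·P(R3)
      = 0.011·0.078 + 0.131·0.838 + 0.245·0.084
      = 0.000858 + 0.109778 + 0.02058 = 0.131216

P(C) ≈ 0.1312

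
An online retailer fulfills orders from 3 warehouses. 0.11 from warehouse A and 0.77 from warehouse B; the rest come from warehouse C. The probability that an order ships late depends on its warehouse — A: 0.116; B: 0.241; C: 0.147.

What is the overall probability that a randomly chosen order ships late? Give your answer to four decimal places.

P(L) ≈ 0.2160

P(C) = 1 − (0.11 + 0.77) = 0.12.
By the law of total probability,
P(L) = P(L|A)·P(A) + P(L|B)·P(B) + P(L|C)·P(C)
      = 0.116·0.11 + 0.241·0.77 + 0.147·0.12
      = 0.01276 + 0.18557 + 0.01764 = 0.21597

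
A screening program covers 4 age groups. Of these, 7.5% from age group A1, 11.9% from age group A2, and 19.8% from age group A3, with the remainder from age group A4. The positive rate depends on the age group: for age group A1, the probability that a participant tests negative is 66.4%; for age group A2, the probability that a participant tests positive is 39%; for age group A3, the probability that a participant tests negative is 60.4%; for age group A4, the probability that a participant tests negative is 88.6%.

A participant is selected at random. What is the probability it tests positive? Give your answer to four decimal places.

0.2193

P(A4) = 1 − (0.075 + 0.119 + 0.198) = 0.608.
P(T|A1) = 1 − 0.664 = 0.336.
P(T|A3) = 1 − 0.604 = 0.396.
P(T|A4) = 1 − 0.886 = 0.114.
P(T) = P(T|A1)·P(A1) + P(T|A2)·P(A2) + P(T|A3)·P(A3) + P(T|A4)·P(A4)
      = 0.336·0.075 + 0.39·0.119 + 0.396·0.198 + 0.114·0.608
      = 0.0252 + 0.04641 + 0.078408 + 0.069312 = 0.21933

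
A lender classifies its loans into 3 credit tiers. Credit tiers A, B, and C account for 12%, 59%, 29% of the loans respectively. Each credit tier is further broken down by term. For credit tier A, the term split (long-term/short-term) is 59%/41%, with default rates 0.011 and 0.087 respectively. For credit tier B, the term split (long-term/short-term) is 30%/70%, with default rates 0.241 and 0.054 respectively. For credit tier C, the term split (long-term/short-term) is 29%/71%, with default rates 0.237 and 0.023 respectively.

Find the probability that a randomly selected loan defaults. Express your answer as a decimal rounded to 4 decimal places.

P(D|A) = 0.59·0.011 + 0.41·0.087 = 0.00649 + 0.03567 = 0.04216
P(D|B) = 0.3·0.241 + 0.7·0.054 = 0.0723 + 0.0378 = 0.1101
P(D|C) = 0.29·0.237 + 0.71·0.023 = 0.06873 + 0.01633 = 0.08506
By total probability over the outer partition,
P(D) = 0.12·0.04216 + 0.59·0.1101 + 0.29·0.08506
      = 0.0050592 + 0.064959 + 0.0246674 = 0.0946856

P(D) ≈ 0.0947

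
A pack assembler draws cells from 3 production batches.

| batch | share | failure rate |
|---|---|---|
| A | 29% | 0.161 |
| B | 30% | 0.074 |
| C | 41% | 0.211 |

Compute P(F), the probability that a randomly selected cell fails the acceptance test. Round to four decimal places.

P(F) ≈ 0.1554

By the law of total probability,
P(F) = P(F|A)·P(A) + P(F|B)·P(B) + P(F|C)·P(C)
      = 0.161·0.29 + 0.074·0.3 + 0.211·0.41
      = 0.04669 + 0.0222 + 0.08651 = 0.1554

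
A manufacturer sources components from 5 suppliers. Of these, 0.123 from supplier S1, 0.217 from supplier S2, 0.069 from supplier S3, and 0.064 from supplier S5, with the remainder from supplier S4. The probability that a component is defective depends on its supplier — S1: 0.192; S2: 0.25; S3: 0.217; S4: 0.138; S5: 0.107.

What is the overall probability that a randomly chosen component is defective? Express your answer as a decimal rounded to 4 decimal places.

0.1724

P(S4) = 1 − (0.123 + 0.217 + 0.069 + 0.064) = 0.527.
P(D) = P(D|S1)·P(S1) + P(D|S2)·P(S2) + P(D|S3)·P(S3) + P(D|S4)·P(S4) + P(D|S5)·P(S5)
      = 0.192·0.123 + 0.25·0.217 + 0.217·0.069 + 0.138·0.527 + 0.107·0.064
      = 0.023616 + 0.05425 + 0.014973 + 0.072726 + 0.006848 = 0.172413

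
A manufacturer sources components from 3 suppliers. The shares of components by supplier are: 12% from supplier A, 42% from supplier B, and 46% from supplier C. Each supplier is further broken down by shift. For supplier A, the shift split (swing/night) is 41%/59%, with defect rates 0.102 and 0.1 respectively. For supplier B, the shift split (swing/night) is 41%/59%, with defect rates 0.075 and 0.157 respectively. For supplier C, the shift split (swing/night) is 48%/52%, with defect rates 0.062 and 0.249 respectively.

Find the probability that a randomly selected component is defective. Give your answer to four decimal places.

0.1372

P(D|A) = 0.41·0.102 + 0.59·0.1 = 0.04182 + 0.059 = 0.10082
P(D|B) = 0.41·0.075 + 0.59·0.157 = 0.03075 + 0.09263 = 0.12338
P(D|C) = 0.48·0.062 + 0.52·0.249 = 0.02976 + 0.12948 = 0.15924
By total probability over the outer partition,
P(D) = 0.12·0.10082 + 0.42·0.12338 + 0.46·0.15924
      = 0.0120984 + 0.0518196 + 0.0732504 = 0.1371684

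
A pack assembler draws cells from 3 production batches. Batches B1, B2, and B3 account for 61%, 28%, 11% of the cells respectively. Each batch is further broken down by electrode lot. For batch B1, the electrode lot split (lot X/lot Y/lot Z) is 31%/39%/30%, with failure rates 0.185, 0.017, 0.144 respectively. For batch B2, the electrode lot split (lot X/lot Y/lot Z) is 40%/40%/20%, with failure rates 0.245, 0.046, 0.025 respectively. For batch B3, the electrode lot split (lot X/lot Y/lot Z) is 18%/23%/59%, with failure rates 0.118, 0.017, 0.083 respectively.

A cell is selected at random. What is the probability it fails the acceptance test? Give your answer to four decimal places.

P(F|B1) = 0.31·0.185 + 0.39·0.017 + 0.3·0.144 = 0.05735 + 0.00663 + 0.0432 = 0.10718
P(F|B2) = 0.4·0.245 + 0.4·0.046 + 0.2·0.025 = 0.098 + 0.0184 + 0.005 = 0.1214
P(F|B3) = 0.18·0.118 + 0.23·0.017 + 0.59·0.083 = 0.02124 + 0.00391 + 0.04897 = 0.07412
Then overall,
P(F) = 0.61·0.10718 + 0.28·0.1214 + 0.11·0.07412
      = 0.0653798 + 0.033992 + 0.0081532 = 0.107525

0.1075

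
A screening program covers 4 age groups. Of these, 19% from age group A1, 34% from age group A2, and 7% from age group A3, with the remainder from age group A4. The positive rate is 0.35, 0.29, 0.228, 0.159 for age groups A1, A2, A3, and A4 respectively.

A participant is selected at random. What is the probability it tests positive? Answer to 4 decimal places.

P(T) ≈ 0.2447

P(A4) = 1 − (0.19 + 0.34 + 0.07) = 0.4.
Using total probability over the partition,
P(T) = P(T|A1)·P(A1) + P(T|A2)·P(A2) + P(T|A3)·P(A3) + P(T|A4)·P(A4)
      = 0.35·0.19 + 0.29·0.34 + 0.228·0.07 + 0.159·0.4
      = 0.0665 + 0.0986 + 0.01596 + 0.0636 = 0.24466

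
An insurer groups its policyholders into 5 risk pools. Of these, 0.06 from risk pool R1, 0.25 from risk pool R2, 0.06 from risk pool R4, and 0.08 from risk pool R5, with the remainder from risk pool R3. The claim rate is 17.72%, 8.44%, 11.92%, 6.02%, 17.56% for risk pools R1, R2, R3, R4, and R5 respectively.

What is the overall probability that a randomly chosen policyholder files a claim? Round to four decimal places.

P(R3) = 1 − (0.06 + 0.25 + 0.06 + 0.08) = 0.55.
P(C) = P(C|R1)·P(R1) + P(C|R2)·P(R2) + P(C|R3)·P(R3) + P(C|R4)·P(R4) + P(C|R5)·P(R5)
      = 0.1772·0.06 + 0.0844·0.25 + 0.1192·0.55 + 0.0602·0.06 + 0.1756·0.08
      = 0.010632 + 0.0211 + 0.06556 + 0.003612 + 0.014048 = 0.114952

0.1150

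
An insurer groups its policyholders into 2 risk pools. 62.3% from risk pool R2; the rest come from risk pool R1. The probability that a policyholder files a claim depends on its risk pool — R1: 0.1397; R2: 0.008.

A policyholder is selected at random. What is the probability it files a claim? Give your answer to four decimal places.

P(R1) = 1 − (0.623) = 0.377.
Summing over the partition,
P(C) = P(C|R1)·P(R1) + P(C|R2)·P(R2)
      = 0.1397·0.377 + 0.008·0.623
      = 0.0526669 + 0.004984 = 0.0576509

0.0577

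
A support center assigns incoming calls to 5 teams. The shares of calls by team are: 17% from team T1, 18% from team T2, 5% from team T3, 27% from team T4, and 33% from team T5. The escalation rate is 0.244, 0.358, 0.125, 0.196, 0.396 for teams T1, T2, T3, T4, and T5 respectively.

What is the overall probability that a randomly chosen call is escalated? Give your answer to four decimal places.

P(E) ≈ 0.2958

P(E) = P(E|T1)·P(T1) + P(E|T2)·P(T2) + P(E|T3)·P(T3) + P(E|T4)·P(T4) + P(E|T5)·P(T5)
      = 0.244·0.17 + 0.358·0.18 + 0.125·0.05 + 0.196·0.27 + 0.396·0.33
      = 0.04148 + 0.06444 + 0.00625 + 0.05292 + 0.13068 = 0.29577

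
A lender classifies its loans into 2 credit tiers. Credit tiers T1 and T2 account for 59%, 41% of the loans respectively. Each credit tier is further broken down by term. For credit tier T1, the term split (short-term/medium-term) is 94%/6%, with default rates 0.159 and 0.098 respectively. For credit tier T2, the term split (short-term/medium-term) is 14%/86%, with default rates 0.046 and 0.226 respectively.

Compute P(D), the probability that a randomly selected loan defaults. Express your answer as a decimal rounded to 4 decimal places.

P(D|T1) = 0.94·0.159 + 0.06·0.098 = 0.14946 + 0.00588 = 0.15534
P(D|T2) = 0.14·0.046 + 0.86·0.226 = 0.00644 + 0.19436 = 0.2008
Then overall,
P(D) = 0.59·0.15534 + 0.41·0.2008
      = 0.0916506 + 0.082328 = 0.1739786

P(D) ≈ 0.1740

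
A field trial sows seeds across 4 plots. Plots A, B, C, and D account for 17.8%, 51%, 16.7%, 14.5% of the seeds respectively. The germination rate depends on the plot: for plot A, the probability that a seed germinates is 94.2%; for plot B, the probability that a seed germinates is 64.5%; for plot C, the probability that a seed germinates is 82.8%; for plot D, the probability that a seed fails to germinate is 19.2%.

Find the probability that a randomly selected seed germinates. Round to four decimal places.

P(G) ≈ 0.7521

P(G|D) = 1 − 0.192 = 0.808.
P(G) = P(G|A)·P(A) + P(G|B)·P(B) + P(G|C)·P(C) + P(G|D)·P(D)
      = 0.942·0.178 + 0.645·0.51 + 0.828·0.167 + 0.808·0.145
      = 0.167676 + 0.32895 + 0.138276 + 0.11716 = 0.752062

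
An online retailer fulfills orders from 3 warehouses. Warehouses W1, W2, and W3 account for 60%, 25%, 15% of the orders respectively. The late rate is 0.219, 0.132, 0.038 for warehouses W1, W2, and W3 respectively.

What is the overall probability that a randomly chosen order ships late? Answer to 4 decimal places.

P(L) ≈ 0.1701

P(L) = P(L|W1)·P(W1) + P(L|W2)·P(W2) + P(L|W3)·P(W3)
      = 0.219·0.6 + 0.132·0.25 + 0.038·0.15
      = 0.1314 + 0.033 + 0.0057 = 0.1701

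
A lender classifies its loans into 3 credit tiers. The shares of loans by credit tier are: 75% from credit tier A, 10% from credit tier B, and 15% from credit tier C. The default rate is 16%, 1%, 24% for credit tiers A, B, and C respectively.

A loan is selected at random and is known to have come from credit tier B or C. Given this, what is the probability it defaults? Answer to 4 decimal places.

0.1480

Let S = {B, C}.
P(S) = 0.1 + 0.15 = 0.25.
P(D ∩ S) = 0.01·0.1 + 0.24·0.15 = 0.001 + 0.036 = 0.037.
P(D | S) = 0.037 / 0.25 = 0.148000…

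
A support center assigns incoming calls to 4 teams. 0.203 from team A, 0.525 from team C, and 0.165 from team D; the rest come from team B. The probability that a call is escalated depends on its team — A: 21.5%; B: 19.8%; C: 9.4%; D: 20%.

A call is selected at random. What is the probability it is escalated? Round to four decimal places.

0.1472

P(B) = 1 − (0.203 + 0.525 + 0.165) = 0.107.
Summing over the partition,
P(E) = P(E|A)·P(A) + P(E|B)·P(B) + P(E|C)·P(C) + P(E|D)·P(D)
      = 0.215·0.203 + 0.198·0.107 + 0.094·0.525 + 0.2·0.165
      = 0.043645 + 0.021186 + 0.04935 + 0.033 = 0.147181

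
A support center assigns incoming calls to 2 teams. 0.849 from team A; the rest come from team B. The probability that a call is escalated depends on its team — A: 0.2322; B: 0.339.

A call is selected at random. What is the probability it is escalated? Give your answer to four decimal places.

0.2483

P(B) = 1 − (0.849) = 0.151.
P(E) = P(E|A)·P(A) + P(E|B)·P(B)
      = 0.2322·0.849 + 0.339·0.151
      = 0.1971378 + 0.051189 = 0.2483268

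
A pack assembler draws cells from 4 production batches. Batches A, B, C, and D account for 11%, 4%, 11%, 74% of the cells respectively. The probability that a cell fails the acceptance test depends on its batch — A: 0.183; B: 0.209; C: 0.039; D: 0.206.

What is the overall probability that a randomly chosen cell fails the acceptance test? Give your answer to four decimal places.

P(F) = P(F|A)·P(A) + P(F|B)·P(B) + P(F|C)·P(C) + P(F|D)·P(D)
      = 0.183·0.11 + 0.209·0.04 + 0.039·0.11 + 0.206·0.74
      = 0.02013 + 0.00836 + 0.00429 + 0.15244 = 0.18522

0.1852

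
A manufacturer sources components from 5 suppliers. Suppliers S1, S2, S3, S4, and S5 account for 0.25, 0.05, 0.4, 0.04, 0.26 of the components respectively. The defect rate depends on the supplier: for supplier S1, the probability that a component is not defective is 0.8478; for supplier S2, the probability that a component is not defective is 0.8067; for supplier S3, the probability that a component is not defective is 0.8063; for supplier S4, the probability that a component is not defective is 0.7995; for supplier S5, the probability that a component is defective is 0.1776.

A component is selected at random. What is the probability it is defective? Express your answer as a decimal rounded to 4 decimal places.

0.1794

P(D|S1) = 1 − 0.8478 = 0.1522.
P(D|S2) = 1 − 0.8067 = 0.1933.
P(D|S3) = 1 − 0.8063 = 0.1937.
P(D|S4) = 1 − 0.7995 = 0.2005.
P(D) = P(D|S1)·P(S1) + P(D|S2)·P(S2) + P(D|S3)·P(S3) + P(D|S4)·P(S4) + P(D|S5)·P(S5)
      = 0.1522·0.25 + 0.1933·0.05 + 0.1937·0.4 + 0.2005·0.04 + 0.1776·0.26
      = 0.03805 + 0.009665 + 0.07748 + 0.00802 + 0.046176 = 0.179391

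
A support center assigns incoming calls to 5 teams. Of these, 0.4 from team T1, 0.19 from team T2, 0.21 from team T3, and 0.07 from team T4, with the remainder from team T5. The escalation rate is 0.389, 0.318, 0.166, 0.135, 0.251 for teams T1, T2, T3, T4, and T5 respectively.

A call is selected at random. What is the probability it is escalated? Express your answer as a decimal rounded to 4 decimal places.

P(T5) = 1 − (0.4 + 0.19 + 0.21 + 0.07) = 0.13.
P(E) = P(E|T1)·P(T1) + P(E|T2)·P(T2) + P(E|T3)·P(T3) + P(E|T4)·P(T4) + P(E|T5)·P(T5)
      = 0.389·0.4 + 0.318·0.19 + 0.166·0.21 + 0.135·0.07 + 0.251·0.13
      = 0.1556 + 0.06042 + 0.03486 + 0.00945 + 0.03263 = 0.29296

0.2930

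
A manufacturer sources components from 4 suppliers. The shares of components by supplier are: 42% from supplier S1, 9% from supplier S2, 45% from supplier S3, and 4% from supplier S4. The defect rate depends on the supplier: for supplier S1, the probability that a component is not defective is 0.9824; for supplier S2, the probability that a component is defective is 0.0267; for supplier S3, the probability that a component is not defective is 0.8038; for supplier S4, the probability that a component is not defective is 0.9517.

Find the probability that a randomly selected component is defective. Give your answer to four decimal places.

P(D|S1) = 1 − 0.9824 = 0.0176.
P(D|S3) = 1 − 0.8038 = 0.1962.
P(D|S4) = 1 − 0.9517 = 0.0483.
Summing over the partition,
P(D) = P(D|S1)·P(S1) + P(D|S2)·P(S2) + P(D|S3)·P(S3) + P(D|S4)·P(S4)
      = 0.0176·0.42 + 0.0267·0.09 + 0.1962·0.45 + 0.0483·0.04
      = 0.007392 + 0.002403 + 0.08829 + 0.001932 = 0.100017

P(D) ≈ 0.1000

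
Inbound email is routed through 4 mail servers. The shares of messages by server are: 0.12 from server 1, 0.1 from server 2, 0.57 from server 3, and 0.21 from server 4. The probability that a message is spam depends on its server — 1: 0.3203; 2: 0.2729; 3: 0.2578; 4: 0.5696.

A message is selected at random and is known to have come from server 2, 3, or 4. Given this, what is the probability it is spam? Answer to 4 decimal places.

P(S|J) ≈ 0.3339

Let J = {2, 3, 4}.
P(J) = 0.1 + 0.57 + 0.21 = 0.88.
P(S ∩ J) = 0.2729·0.1 + 0.2578·0.57 + 0.5696·0.21 = 0.02729 + 0.146946 + 0.119616 = 0.293852.
P(S | J) = 0.293852 / 0.88 = 0.333923…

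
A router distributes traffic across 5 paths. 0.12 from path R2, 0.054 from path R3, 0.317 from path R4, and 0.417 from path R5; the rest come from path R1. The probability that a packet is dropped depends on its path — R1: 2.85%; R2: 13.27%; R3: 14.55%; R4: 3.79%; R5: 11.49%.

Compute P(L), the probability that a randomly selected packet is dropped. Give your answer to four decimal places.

P(R1) = 1 − (0.12 + 0.054 + 0.317 + 0.417) = 0.092.
P(L) = P(L|R1)·P(R1) + P(L|R2)·P(R2) + P(L|R3)·P(R3) + P(L|R4)·P(R4) + P(L|R5)·P(R5)
      = 0.0285·0.092 + 0.1327·0.12 + 0.1455·0.054 + 0.0379·0.317 + 0.1149·0.417
      = 0.002622 + 0.015924 + 0.007857 + 0.0120143 + 0.0479133 = 0.0863306

P(L) ≈ 0.0863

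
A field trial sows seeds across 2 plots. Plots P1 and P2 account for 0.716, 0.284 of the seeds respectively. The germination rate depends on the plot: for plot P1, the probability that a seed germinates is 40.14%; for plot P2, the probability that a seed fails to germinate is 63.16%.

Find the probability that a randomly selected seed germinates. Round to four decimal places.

0.3920

P(G|P2) = 1 − 0.6316 = 0.3684.
P(G) = P(G|P1)·P(P1) + P(G|P2)·P(P2)
      = 0.4014·0.716 + 0.3684·0.284
      = 0.2874024 + 0.1046256 = 0.392028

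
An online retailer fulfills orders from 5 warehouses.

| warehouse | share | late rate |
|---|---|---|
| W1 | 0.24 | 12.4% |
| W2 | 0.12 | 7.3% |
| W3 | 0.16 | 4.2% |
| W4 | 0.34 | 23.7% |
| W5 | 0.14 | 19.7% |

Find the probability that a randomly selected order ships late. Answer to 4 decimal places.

P(L) = P(L|W1)·P(W1) + P(L|W2)·P(W2) + P(L|W3)·P(W3) + P(L|W4)·P(W4) + P(L|W5)·P(W5)
      = 0.124·0.24 + 0.073·0.12 + 0.042·0.16 + 0.237·0.34 + 0.197·0.14
      = 0.02976 + 0.00876 + 0.00672 + 0.08058 + 0.02758 = 0.1534

0.1534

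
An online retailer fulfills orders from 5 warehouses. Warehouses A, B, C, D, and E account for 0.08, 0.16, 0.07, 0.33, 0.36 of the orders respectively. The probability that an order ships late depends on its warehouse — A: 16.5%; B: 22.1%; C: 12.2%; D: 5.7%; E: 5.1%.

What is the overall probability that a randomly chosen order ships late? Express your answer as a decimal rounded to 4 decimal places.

Using total probability over the partition,
P(L) = P(L|A)·P(A) + P(L|B)·P(B) + P(L|C)·P(C) + P(L|D)·P(D) + P(L|E)·P(E)
      = 0.165·0.08 + 0.221·0.16 + 0.122·0.07 + 0.057·0.33 + 0.051·0.36
      = 0.0132 + 0.03536 + 0.00854 + 0.01881 + 0.01836 = 0.09427

P(L) ≈ 0.0943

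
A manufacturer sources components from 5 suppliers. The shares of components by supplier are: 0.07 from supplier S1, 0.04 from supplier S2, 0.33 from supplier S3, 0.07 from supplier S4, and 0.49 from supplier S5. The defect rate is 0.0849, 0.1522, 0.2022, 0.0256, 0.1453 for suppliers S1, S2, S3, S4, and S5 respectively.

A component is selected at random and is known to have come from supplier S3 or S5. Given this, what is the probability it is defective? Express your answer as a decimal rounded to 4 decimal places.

P(D|S) ≈ 0.1682

Let S = {S3, S5}.
P(S) = 0.33 + 0.49 = 0.82.
P(D ∩ S) = 0.2022·0.33 + 0.1453·0.49 = 0.066726 + 0.071197 = 0.137923.
P(D | S) = 0.137923 / 0.82 = 0.168199…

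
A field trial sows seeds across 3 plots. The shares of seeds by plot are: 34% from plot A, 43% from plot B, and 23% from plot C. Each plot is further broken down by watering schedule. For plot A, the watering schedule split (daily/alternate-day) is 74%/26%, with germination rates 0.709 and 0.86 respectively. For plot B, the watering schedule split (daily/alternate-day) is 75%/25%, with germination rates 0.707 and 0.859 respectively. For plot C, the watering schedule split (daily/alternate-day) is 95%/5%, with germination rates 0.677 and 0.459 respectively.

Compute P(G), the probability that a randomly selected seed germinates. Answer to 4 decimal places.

0.7280

P(G|A) = 0.74·0.709 + 0.26·0.86 = 0.52466 + 0.2236 = 0.74826
P(G|B) = 0.75·0.707 + 0.25·0.859 = 0.53025 + 0.21475 = 0.745
P(G|C) = 0.95·0.677 + 0.05·0.459 = 0.64315 + 0.02295 = 0.6661
By total probability over the outer partition,
P(G) = 0.34·0.74826 + 0.43·0.745 + 0.23·0.6661
      = 0.2544084 + 0.32035 + 0.153203 = 0.7279614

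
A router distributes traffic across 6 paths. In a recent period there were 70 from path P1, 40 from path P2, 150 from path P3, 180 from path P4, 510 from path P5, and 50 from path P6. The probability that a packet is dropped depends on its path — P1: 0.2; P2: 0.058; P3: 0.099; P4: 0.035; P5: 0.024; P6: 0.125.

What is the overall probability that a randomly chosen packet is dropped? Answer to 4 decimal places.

0.0560

Total: 70 + 40 + 150 + 180 + 510 + 50 = 1000.
P(P1) = 70/1000 = 0.07. P(P2) = 40/1000 = 0.04. P(P3) = 150/1000 = 0.15. P(P4) = 180/1000 = 0.18. P(P5) = 510/1000 = 0.51. P(P6) = 50/1000 = 0.05.
P(L) = P(L|P1)·P(P1) + P(L|P2)·P(P2) + P(L|P3)·P(P3) + P(L|P4)·P(P4) + P(L|P5)·P(P5) + P(L|P6)·P(P6)
      = 0.2·0.07 + 0.058·0.04 + 0.099·0.15 + 0.035·0.18 + 0.024·0.51 + 0.125·0.05
      = 0.014 + 0.00232 + 0.01485 + 0.0063 + 0.01224 + 0.00625 = 0.05596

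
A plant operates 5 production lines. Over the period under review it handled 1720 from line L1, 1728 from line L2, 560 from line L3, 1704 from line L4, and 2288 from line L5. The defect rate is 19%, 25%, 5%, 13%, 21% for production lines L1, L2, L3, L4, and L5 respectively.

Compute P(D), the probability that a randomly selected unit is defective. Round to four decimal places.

P(D) ≈ 0.1861

Total: 1720 + 1728 + 560 + 1704 + 2288 = 8000.
P(L1) = 1720/8000 = 0.215. P(L2) = 1728/8000 = 0.216. P(L3) = 560/8000 = 0.07. P(L4) = 1704/8000 = 0.213. P(L5) = 2288/8000 = 0.286.
Summing over the partition,
P(D) = P(D|L1)·P(L1) + P(D|L2)·P(L2) + P(D|L3)·P(L3) + P(D|L4)·P(L4) + P(D|L5)·P(L5)
      = 0.19·0.215 + 0.25·0.216 + 0.05·0.07 + 0.13·0.213 + 0.21·0.286
      = 0.04085 + 0.054 + 0.0035 + 0.02769 + 0.06006 = 0.1861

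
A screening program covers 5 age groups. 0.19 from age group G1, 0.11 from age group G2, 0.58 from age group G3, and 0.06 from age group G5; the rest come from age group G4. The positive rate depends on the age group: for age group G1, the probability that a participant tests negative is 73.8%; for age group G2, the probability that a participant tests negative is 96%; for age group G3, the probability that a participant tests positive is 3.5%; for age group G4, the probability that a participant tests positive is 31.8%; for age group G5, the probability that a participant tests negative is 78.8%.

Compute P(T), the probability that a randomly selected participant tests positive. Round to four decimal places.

0.1063

P(G4) = 1 − (0.19 + 0.11 + 0.58 + 0.06) = 0.06.
P(T|G1) = 1 − 0.738 = 0.262.
P(T|G2) = 1 − 0.96 = 0.04.
P(T|G5) = 1 − 0.788 = 0.212.
Summing over the partition,
P(T) = P(T|G1)·P(G1) + P(T|G2)·P(G2) + P(T|G3)·P(G3) + P(T|G4)·P(G4) + P(T|G5)·P(G5)
      = 0.262·0.19 + 0.04·0.11 + 0.035·0.58 + 0.318·0.06 + 0.212·0.06
      = 0.04978 + 0.0044 + 0.0203 + 0.01908 + 0.01272 = 0.10628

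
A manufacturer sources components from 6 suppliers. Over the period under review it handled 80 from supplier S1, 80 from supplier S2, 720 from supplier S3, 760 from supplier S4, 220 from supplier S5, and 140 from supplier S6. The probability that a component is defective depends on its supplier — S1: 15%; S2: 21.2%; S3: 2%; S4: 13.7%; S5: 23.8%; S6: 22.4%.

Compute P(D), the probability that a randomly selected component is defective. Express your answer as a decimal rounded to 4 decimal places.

P(D) ≈ 0.1156

Total: 80 + 80 + 720 + 760 + 220 + 140 = 2000.
P(S1) = 80/2000 = 0.04. P(S2) = 80/2000 = 0.04. P(S3) = 720/2000 = 0.36. P(S4) = 760/2000 = 0.38. P(S5) = 220/2000 = 0.11. P(S6) = 140/2000 = 0.07.
Summing over the partition,
P(D) = P(D|S1)·P(S1) + P(D|S2)·P(S2) + P(D|S3)·P(S3) + P(D|S4)·P(S4) + P(D|S5)·P(S5) + P(D|S6)·P(S6)
      = 0.15·0.04 + 0.212·0.04 + 0.02·0.36 + 0.137·0.38 + 0.238·0.11 + 0.224·0.07
      = 0.006 + 0.00848 + 0.0072 + 0.05206 + 0.02618 + 0.01568 = 0.1156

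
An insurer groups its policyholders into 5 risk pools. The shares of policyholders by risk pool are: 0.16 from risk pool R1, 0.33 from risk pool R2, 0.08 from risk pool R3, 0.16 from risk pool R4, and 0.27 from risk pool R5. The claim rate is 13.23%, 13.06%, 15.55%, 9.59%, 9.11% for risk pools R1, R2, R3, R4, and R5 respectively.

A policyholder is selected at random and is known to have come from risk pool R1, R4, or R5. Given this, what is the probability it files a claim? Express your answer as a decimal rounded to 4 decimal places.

Let S = {R1, R4, R5}.
P(S) = 0.16 + 0.16 + 0.27 = 0.59.
P(C ∩ S) = 0.1323·0.16 + 0.0959·0.16 + 0.0911·0.27 = 0.021168 + 0.015344 + 0.024597 = 0.061109.
P(C | S) = 0.061109 / 0.59 = 0.103575…

P(C|S) ≈ 0.1036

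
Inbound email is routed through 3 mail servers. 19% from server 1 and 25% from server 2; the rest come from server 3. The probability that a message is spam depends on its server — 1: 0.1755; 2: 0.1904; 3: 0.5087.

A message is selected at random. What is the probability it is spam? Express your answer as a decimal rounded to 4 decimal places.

0.3658

P(3) = 1 − (0.19 + 0.25) = 0.56.
By the law of total probability,
P(S) = P(S|1)·P(1) + P(S|2)·P(2) + P(S|3)·P(3)
      = 0.1755·0.19 + 0.1904·0.25 + 0.5087·0.56
      = 0.033345 + 0.0476 + 0.284872 = 0.365817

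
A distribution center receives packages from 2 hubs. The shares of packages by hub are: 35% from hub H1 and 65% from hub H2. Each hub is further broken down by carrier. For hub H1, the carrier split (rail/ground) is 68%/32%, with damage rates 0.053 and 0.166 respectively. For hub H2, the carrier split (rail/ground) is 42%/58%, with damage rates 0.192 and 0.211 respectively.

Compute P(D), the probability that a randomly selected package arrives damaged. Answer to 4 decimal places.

P(D|H1) = 0.68·0.053 + 0.32·0.166 = 0.03604 + 0.05312 = 0.08916
P(D|H2) = 0.42·0.192 + 0.58·0.211 = 0.08064 + 0.12238 = 0.20302
By total probability over the outer partition,
P(D) = 0.35·0.08916 + 0.65·0.20302
      = 0.031206 + 0.131963 = 0.163169

P(D) ≈ 0.1632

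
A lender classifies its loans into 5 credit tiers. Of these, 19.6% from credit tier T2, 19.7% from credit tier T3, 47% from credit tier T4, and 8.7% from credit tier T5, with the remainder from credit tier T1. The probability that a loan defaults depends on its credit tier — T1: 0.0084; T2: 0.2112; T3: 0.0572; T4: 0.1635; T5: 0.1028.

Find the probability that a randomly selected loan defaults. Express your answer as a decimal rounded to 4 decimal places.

0.1389

P(T1) = 1 − (0.196 + 0.197 + 0.47 + 0.087) = 0.05.
Summing over the partition,
P(D) = P(D|T1)·P(T1) + P(D|T2)·P(T2) + P(D|T3)·P(T3) + P(D|T4)·P(T4) + P(D|T5)·P(T5)
      = 0.0084·0.05 + 0.2112·0.196 + 0.0572·0.197 + 0.1635·0.47 + 0.1028·0.087
      = 0.00042 + 0.0413952 + 0.0112684 + 0.076845 + 0.0089436 = 0.1388722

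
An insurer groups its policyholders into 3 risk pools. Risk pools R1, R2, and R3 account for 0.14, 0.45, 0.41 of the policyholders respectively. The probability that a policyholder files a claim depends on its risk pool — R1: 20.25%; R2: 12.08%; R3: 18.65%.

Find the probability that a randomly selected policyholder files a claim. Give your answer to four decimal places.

By the law of total probability,
P(C) = P(C|R1)·P(R1) + P(C|R2)·P(R2) + P(C|R3)·P(R3)
      = 0.2025·0.14 + 0.1208·0.45 + 0.1865·0.41
      = 0.02835 + 0.05436 + 0.076465 = 0.159175

0.1592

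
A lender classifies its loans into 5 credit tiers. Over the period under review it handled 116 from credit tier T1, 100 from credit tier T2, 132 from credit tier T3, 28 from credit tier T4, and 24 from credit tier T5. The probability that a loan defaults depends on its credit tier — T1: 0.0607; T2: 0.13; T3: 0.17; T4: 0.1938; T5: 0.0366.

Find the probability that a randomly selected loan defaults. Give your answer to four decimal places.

Total: 116 + 100 + 132 + 28 + 24 = 400.
P(T1) = 116/400 = 0.29. P(T2) = 100/400 = 0.25. P(T3) = 132/400 = 0.33. P(T4) = 28/400 = 0.07. P(T5) = 24/400 = 0.06.
Summing over the partition,
P(D) = P(D|T1)·P(T1) + P(D|T2)·P(T2) + P(D|T3)·P(T3) + P(D|T4)·P(T4) + P(D|T5)·P(T5)
      = 0.0607·0.29 + 0.13·0.25 + 0.17·0.33 + 0.1938·0.07 + 0.0366·0.06
      = 0.017603 + 0.0325 + 0.0561 + 0.013566 + 0.002196 = 0.121965

0.1220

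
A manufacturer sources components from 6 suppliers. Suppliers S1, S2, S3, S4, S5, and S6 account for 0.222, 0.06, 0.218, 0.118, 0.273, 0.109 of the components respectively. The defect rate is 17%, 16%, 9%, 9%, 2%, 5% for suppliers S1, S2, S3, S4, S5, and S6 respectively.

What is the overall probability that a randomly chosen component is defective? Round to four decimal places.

P(D) = P(D|S1)·P(S1) + P(D|S2)·P(S2) + P(D|S3)·P(S3) + P(D|S4)·P(S4) + P(D|S5)·P(S5) + P(D|S6)·P(S6)
      = 0.17·0.222 + 0.16·0.06 + 0.09·0.218 + 0.09·0.118 + 0.02·0.273 + 0.05·0.109
      = 0.03774 + 0.0096 + 0.01962 + 0.01062 + 0.00546 + 0.00545 = 0.08849

0.0885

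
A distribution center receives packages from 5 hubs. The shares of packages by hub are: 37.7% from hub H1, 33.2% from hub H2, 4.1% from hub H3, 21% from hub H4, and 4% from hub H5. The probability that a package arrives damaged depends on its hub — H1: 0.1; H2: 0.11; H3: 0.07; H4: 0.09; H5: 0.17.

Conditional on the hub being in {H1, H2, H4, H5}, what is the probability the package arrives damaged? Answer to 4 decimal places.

0.1042

Let S = {H1, H2, H4, H5}.
P(S) = 0.377 + 0.332 + 0.21 + 0.04 = 0.959.
P(D ∩ S) = 0.1·0.377 + 0.11·0.332 + 0.09·0.21 + 0.17·0.04 = 0.0377 + 0.03652 + 0.0189 + 0.0068 = 0.09992.
P(D | S) = 0.09992 / 0.959 = 0.104192…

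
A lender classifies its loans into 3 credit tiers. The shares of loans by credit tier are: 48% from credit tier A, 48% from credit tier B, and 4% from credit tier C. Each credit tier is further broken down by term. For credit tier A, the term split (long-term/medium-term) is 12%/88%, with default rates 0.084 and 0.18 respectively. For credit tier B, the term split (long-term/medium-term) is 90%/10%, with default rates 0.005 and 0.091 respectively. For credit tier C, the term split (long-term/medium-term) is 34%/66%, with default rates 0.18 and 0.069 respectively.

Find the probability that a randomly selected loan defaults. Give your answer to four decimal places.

P(D|A) = 0.12·0.084 + 0.88·0.18 = 0.01008 + 0.1584 = 0.16848
P(D|B) = 0.9·0.005 + 0.1·0.091 = 0.0045 + 0.0091 = 0.0136
P(D|C) = 0.34·0.18 + 0.66·0.069 = 0.0612 + 0.04554 = 0.10674
Then overall,
P(D) = 0.48·0.16848 + 0.48·0.0136 + 0.04·0.10674
      = 0.0808704 + 0.006528 + 0.0042696 = 0.091668

P(D) ≈ 0.0917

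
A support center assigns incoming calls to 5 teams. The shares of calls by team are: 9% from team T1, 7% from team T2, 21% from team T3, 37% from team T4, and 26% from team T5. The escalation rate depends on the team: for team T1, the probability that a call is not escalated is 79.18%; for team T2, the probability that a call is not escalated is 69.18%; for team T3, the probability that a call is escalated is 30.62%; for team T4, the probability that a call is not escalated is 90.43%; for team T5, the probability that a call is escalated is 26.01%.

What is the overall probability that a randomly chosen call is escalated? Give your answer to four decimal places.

P(E|T1) = 1 − 0.7918 = 0.2082.
P(E|T2) = 1 − 0.6918 = 0.3082.
P(E|T4) = 1 − 0.9043 = 0.0957.
P(E) = P(E|T1)·P(T1) + P(E|T2)·P(T2) + P(E|T3)·P(T3) + P(E|T4)·P(T4) + P(E|T5)·P(T5)
      = 0.2082·0.09 + 0.3082·0.07 + 0.3062·0.21 + 0.0957·0.37 + 0.2601·0.26
      = 0.018738 + 0.021574 + 0.064302 + 0.035409 + 0.067626 = 0.207649

0.2076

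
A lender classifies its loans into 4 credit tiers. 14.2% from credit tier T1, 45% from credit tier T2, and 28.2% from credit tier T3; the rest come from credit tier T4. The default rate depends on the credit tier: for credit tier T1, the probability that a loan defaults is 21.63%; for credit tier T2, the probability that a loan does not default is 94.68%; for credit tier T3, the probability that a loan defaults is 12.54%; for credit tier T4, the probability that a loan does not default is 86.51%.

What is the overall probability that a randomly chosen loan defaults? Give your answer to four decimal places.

P(D) ≈ 0.1070

P(T4) = 1 − (0.142 + 0.45 + 0.282) = 0.126.
P(D|T2) = 1 − 0.9468 = 0.0532.
P(D|T4) = 1 − 0.8651 = 0.1349.
Summing over the partition,
P(D) = P(D|T1)·P(T1) + P(D|T2)·P(T2) + P(D|T3)·P(T3) + P(D|T4)·P(T4)
      = 0.2163·0.142 + 0.0532·0.45 + 0.1254·0.282 + 0.1349·0.126
      = 0.0307146 + 0.02394 + 0.0353628 + 0.0169974 = 0.1070148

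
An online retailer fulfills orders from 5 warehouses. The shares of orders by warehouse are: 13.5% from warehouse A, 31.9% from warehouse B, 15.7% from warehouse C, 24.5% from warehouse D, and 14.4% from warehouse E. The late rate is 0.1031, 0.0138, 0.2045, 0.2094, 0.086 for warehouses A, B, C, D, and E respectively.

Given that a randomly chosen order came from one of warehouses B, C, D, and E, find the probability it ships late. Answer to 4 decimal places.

P(L|S) ≈ 0.1158

Let S = {B, C, D, E}.
P(S) = 0.319 + 0.157 + 0.245 + 0.144 = 0.865.
P(L ∩ S) = 0.0138·0.319 + 0.2045·0.157 + 0.2094·0.245 + 0.086·0.144 = 0.0044022 + 0.0321065 + 0.051303 + 0.012384 = 0.1001957.
P(L | S) = 0.1001957 / 0.865 = 0.115833…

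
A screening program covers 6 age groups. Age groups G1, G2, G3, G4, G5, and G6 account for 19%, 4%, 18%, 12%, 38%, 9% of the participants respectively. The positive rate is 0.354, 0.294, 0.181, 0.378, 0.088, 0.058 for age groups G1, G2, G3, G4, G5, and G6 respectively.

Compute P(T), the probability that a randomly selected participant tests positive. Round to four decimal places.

0.1956

Using total probability over the partition,
P(T) = P(T|G1)·P(G1) + P(T|G2)·P(G2) + P(T|G3)·P(G3) + P(T|G4)·P(G4) + P(T|G5)·P(G5) + P(T|G6)·P(G6)
      = 0.354·0.19 + 0.294·0.04 + 0.181·0.18 + 0.378·0.12 + 0.088·0.38 + 0.058·0.09
      = 0.06726 + 0.01176 + 0.03258 + 0.04536 + 0.03344 + 0.00522 = 0.19562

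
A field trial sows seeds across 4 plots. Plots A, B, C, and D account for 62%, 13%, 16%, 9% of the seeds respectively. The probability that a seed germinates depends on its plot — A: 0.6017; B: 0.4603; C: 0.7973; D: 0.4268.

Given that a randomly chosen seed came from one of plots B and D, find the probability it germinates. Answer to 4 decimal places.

Let S = {B, D}.
P(S) = 0.13 + 0.09 = 0.22.
P(G ∩ S) = 0.4603·0.13 + 0.4268·0.09 = 0.059839 + 0.038412 = 0.098251.
P(G | S) = 0.098251 / 0.22 = 0.446595…

0.4466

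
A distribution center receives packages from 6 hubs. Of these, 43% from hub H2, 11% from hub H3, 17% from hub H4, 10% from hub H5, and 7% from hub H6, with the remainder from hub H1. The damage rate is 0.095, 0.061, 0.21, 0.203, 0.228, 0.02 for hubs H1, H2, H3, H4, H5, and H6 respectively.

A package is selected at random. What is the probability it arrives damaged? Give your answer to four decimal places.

0.1194

P(H1) = 1 − (0.43 + 0.11 + 0.17 + 0.1 + 0.07) = 0.12.
Using total probability over the partition,
P(D) = P(D|H1)·P(H1) + P(D|H2)·P(H2) + P(D|H3)·P(H3) + P(D|H4)·P(H4) + P(D|H5)·P(H5) + P(D|H6)·P(H6)
      = 0.095·0.12 + 0.061·0.43 + 0.21·0.11 + 0.203·0.17 + 0.228·0.1 + 0.02·0.07
      = 0.0114 + 0.02623 + 0.0231 + 0.03451 + 0.0228 + 0.0014 = 0.11944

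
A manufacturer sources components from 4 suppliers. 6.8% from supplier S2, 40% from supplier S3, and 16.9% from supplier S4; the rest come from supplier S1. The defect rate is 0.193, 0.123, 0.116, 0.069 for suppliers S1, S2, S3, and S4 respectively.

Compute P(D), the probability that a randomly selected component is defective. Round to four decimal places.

P(S1) = 1 − (0.068 + 0.4 + 0.169) = 0.363.
By the law of total probability,
P(D) = P(D|S1)·P(S1) + P(D|S2)·P(S2) + P(D|S3)·P(S3) + P(D|S4)·P(S4)
      = 0.193·0.363 + 0.123·0.068 + 0.116·0.4 + 0.069·0.169
      = 0.070059 + 0.008364 + 0.0464 + 0.011661 = 0.136484

0.1365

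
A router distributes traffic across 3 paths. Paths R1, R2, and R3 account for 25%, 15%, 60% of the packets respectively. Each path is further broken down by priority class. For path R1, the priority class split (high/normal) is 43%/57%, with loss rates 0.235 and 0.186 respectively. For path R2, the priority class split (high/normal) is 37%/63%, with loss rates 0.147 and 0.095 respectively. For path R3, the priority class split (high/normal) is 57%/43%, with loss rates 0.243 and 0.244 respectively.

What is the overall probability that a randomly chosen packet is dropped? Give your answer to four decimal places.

0.2150

P(L|R1) = 0.43·0.235 + 0.57·0.186 = 0.10105 + 0.10602 = 0.20707
P(L|R2) = 0.37·0.147 + 0.63·0.095 = 0.05439 + 0.05985 = 0.11424
P(L|R3) = 0.57·0.243 + 0.43·0.244 = 0.13851 + 0.10492 = 0.24343
Then overall,
P(L) = 0.25·0.20707 + 0.15·0.11424 + 0.6·0.24343
      = 0.0517675 + 0.017136 + 0.146058 = 0.2149615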